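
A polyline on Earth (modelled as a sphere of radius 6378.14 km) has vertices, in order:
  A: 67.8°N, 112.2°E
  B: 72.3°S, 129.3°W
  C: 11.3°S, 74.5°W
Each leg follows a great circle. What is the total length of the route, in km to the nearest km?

Leg A→B: central angle 2.7843 rad, distance 17758.8 km.
Leg B→C: central angle 1.2041 rad, distance 7680.0 km.
Total: 17758.8 + 7680.0 ≈ 25439 km.

25439 km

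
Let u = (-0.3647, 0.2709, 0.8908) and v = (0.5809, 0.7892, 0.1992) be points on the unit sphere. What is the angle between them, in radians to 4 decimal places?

1.3904 rad

u·v = 0.1794; |u| = 1.0000, |v| = 1.0000.
cos θ = (u·v)/(|u||v|) = 0.1794, so θ = 1.3904 rad.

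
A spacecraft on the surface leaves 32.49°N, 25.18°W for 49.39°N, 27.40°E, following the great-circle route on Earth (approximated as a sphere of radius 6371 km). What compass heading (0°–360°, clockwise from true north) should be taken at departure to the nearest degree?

Δλ = 52.580° = 0.9177 rad.
y = sin Δλ · cos φ₂ = (0.7942)(0.6509) = 0.5170
x = cos φ₁ sin φ₂ − sin φ₁ cos φ₂ cos Δλ = (0.8435)(0.7592) − (0.5372)(0.6509)(0.6077) = 0.4279
θ = atan2(y, x) = 50.39°, so the bearing is 50°.

50°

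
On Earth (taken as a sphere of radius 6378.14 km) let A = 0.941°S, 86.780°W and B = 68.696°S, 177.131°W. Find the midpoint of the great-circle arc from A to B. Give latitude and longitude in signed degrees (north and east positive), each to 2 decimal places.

-41.76°, -106.79°

The central angle between A and B is δ = 1.5577 rad.
With f = 0.5, the slerp weights are sin((1−f)δ)/sin δ = 0.7025 and sin(fδ)/sin δ = 0.7025.
Weighted sum of the unit vectors: (0.7025)·(0.0562,-0.9983,-0.0164) + (0.7025)·(-0.3629,-0.0182,-0.9317) = (-0.2155, -0.7141, -0.6661).
Converting back: φ = atan2(z, √(x²+y²)) = -41.76°, λ = atan2(y, x) = -106.79°.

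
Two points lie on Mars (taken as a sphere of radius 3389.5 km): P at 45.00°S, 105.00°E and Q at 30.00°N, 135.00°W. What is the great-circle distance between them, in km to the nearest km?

7766 km

With latitudes φ₁ = -45.000°, φ₂ = 30.000° and longitude difference Δλ = 120.000°:
cos c = sin φ₁ sin φ₂ + cos φ₁ cos φ₂ cos Δλ = (-0.7071)(0.5000) + (0.7071)(0.8660)(-0.5000) = -0.65974,
so c = arccos(-0.65974) = 2.29127 rad.
Distance = R·c = 3389.5 × 2.2913 ≈ 7766 km.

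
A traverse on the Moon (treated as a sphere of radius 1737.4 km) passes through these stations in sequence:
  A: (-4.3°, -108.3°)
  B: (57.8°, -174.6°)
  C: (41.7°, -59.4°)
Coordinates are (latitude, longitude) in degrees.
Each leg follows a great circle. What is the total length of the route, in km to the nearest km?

Leg A→B: central angle 1.4201 rad, distance 2467.3 km.
Leg B→C: central angle 1.1663 rad, distance 2026.4 km.
Total: 2467.3 + 2026.4 ≈ 4494 km.

4494 km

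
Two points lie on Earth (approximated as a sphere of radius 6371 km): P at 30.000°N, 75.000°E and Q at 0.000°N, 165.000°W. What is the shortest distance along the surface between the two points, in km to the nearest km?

In radians: φ₁ = 0.5236, φ₂ = 0.0000, Δλ = 120.000° = 2.0944 rad.
cos c = sin φ₁ sin φ₂ + cos φ₁ cos φ₂ cos Δλ = (0.5000)(0.0000) + (0.8660)(1.0000)(-0.5000) = -0.43301,
so c = arccos(-0.43301) = 2.01863 rad.
Distance = R·c = 6371 × 2.0186 ≈ 12861 km.

12861 km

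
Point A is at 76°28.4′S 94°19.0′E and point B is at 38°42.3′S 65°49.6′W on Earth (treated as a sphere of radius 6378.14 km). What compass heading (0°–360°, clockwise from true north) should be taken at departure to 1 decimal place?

Δλ = -160.143° = -2.7950 rad.
y = sin Δλ · cos φ₂ = (-0.3397)(0.7804) = -0.2651
x = cos φ₁ sin φ₂ − sin φ₁ cos φ₂ cos Δλ = (0.2339)(-0.6253) − (-0.9723)(0.7804)(-0.9405) = -0.8599
θ = atan2(y, x) = -162.87°; adding 360° gives 197.1°.

197.1°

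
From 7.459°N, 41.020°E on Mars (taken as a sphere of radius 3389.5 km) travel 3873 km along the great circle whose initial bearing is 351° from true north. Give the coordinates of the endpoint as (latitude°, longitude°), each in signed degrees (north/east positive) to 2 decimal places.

70.88°, 15.27°

Angular distance δ = d/R = 3873/3389.5 = 1.14265 rad; initial bearing θ = 6.1261 rad.
sin φ₂ = sin φ₁ cos δ + cos φ₁ sin δ cos θ = (0.1298)(0.4152) + (0.9915)(0.9097)(0.9877) = 0.9448, so φ₂ = 70.88°.
Δλ = atan2(sin θ sin δ cos φ₁, cos δ − sin φ₁ sin φ₂) = atan2(-0.1411, 0.2925) = -25.751°.
λ₂ = 41.020° − 25.751° = 15.27°.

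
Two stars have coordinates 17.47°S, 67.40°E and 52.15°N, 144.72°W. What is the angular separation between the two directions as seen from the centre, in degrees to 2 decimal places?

137.12°

With latitudes φ₁ = -17.470°, φ₂ = 52.150° and longitude difference Δλ = 147.880°:
Haversine: a = sin²(Δφ/2) + cos φ₁ cos φ₂ sin²(Δλ/2) = 0.3259 + (0.9539)(0.6136)(0.9235) = 0.86638.
Central angle c = 2·arcsin(√a) = 2.39316 rad.
So the angular separation is 137.12°.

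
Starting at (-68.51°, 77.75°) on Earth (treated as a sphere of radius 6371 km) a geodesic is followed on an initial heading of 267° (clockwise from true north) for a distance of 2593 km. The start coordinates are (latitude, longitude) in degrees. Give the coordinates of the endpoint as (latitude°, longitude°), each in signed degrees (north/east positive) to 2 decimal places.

-59.55°, 26.49°

Angular distance δ = d/R = 2593/6371 = 0.40700 rad; initial bearing θ = 4.6600 rad.
sin φ₂ = sin φ₁ cos δ + cos φ₁ sin δ cos θ = (-0.9305)(0.9183) + (0.3663)(0.3959)(-0.0523) = -0.8621, so φ₂ = -59.55°.
Δλ = atan2(sin θ sin δ cos φ₁, cos δ − sin φ₁ sin φ₂) = atan2(-0.1448, 0.1162) = -51.262°.
λ₂ = 77.750° − 51.262° = 26.49°.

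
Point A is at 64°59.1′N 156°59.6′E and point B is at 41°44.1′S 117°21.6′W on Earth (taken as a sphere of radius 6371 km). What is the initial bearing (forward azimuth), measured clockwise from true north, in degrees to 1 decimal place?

114.1°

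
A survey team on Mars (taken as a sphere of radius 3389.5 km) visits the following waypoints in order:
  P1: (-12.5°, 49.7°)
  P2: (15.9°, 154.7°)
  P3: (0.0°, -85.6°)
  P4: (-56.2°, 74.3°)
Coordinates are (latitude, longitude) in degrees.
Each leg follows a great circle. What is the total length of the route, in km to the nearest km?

20560 km

Leg P1→P2: central angle 1.8779 rad, distance 6365.2 km.
Leg P2→P3: central angle 2.0675 rad, distance 7007.7 km.
Leg P3→P4: central angle 2.1205 rad, distance 7187.4 km.
Total: 6365.2 + 7007.7 + 7187.4 ≈ 20560 km.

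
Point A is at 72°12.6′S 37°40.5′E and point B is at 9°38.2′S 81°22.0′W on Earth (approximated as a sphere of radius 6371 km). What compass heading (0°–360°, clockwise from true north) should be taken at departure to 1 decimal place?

Δλ = -119.042° = -2.0777 rad.
y = sin Δλ · cos φ₂ = (-0.8743)(0.9859) = -0.8619
x = cos φ₁ sin φ₂ − sin φ₁ cos φ₂ cos Δλ = (0.3055)(-0.1674) − (-0.9522)(0.9859)(-0.4854) = -0.5069
θ = atan2(y, x) = -120.46°; adding 360° gives 239.5°.

239.5°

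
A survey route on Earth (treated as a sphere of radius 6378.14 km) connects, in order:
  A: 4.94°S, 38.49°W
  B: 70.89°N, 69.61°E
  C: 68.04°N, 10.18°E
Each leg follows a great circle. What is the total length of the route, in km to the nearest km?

13437 km

Leg A→B: central angle 1.7545 rad, distance 11190.6 km.
Leg B→C: central angle 0.3522 rad, distance 2246.7 km.
Total: 11190.6 + 2246.7 ≈ 13437 km.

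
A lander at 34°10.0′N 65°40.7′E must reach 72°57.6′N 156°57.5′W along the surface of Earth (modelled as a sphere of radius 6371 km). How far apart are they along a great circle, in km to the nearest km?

In radians: φ₁ = 0.5963, φ₂ = 1.2734, Δλ = 137.363° = 2.3974 rad.
cos c = sin φ₁ sin φ₂ + cos φ₁ cos φ₂ cos Δλ = (0.5616)(0.9561) + (0.8274)(0.2930)(-0.7357) = 0.35858,
so c = arccos(0.35858) = 1.20405 rad.
Distance = R·c = 6371 × 1.2041 ≈ 7671 km.

7671 km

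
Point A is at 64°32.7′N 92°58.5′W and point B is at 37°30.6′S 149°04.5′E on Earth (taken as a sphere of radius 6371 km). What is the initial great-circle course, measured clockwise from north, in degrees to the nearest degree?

276°

Δλ = -117.950° = -2.0586 rad.
y = sin Δλ · cos φ₂ = (-0.8834)(0.7932) = -0.7007
x = cos φ₁ sin φ₂ − sin φ₁ cos φ₂ cos Δλ = (0.4298)(-0.6089) − (0.9029)(0.7932)(-0.4687) = 0.0740
θ = atan2(y, x) = -83.97°; adding 360° gives 276°.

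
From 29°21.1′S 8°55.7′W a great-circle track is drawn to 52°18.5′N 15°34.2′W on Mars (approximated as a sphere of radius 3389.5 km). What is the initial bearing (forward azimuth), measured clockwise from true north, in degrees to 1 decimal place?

With φ₁ = -0.5123, φ₂ = 0.9130, Δλ = -0.1159 rad, the forward-azimuth formula gives
θ = atan2( sin Δλ cos φ₂ , cos φ₁ sin φ₂ − sin φ₁ cos φ₂ cos Δλ ) = atan2(-0.0707, 0.9874) = -4.10°.
Adding 360° brings this into [0°, 360°): 355.9°.

355.9°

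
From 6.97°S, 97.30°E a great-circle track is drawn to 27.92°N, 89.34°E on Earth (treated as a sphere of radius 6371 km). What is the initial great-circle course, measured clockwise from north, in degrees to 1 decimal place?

347.9°

Δλ = -7.960° = -0.1389 rad.
y = sin Δλ · cos φ₂ = (-0.1385)(0.8836) = -0.1224
x = cos φ₁ sin φ₂ − sin φ₁ cos φ₂ cos Δλ = (0.9926)(0.4682) − (-0.1213)(0.8836)(0.9904) = 0.5710
θ = atan2(y, x) = -12.10°; adding 360° gives 347.9°.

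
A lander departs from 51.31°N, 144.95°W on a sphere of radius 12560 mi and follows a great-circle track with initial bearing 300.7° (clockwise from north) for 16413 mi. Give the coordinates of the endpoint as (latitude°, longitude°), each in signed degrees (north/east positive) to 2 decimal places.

30.78°, 110.11°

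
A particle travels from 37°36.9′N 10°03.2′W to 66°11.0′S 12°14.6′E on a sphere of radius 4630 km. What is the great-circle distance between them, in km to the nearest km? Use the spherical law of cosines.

Let φ₁ = 0.6565 rad, φ₂ = -1.1551 rad, and Δλ = 0.3892 rad.
cos c = sin φ₁ sin φ₂ + cos φ₁ cos φ₂ cos Δλ = (0.6104)(-0.9148) + (0.7921)(0.4038)(0.9252) = -0.26242,
so c = arccos(-0.26242) = 1.83633 rad.
Distance = R·c = 4630 × 1.8363 ≈ 8502 km.

8502 km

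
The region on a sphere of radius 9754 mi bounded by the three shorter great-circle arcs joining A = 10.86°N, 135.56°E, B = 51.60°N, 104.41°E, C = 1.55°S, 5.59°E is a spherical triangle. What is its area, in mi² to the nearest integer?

92127547 mi²

Side lengths (central angles): a = 1.6875, b = 2.2598, c = 0.8370 rad; semiperimeter s = 2.3921.
By l'Huilier's theorem, tan(E/4) = √[tan(s/2) tan((s−a)/2) tan((s−b)/2) tan((s−c)/2)], giving spherical excess E = 0.9683 rad.
Area = E·R² = 0.9683 × (9754)² ≈ 92127547 mi².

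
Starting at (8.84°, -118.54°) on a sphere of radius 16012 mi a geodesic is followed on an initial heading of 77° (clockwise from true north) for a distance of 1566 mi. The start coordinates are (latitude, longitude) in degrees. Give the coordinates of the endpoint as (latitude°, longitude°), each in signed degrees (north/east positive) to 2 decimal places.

10.06°, -112.99°

Angular distance δ = d/R = 1566/16012 = 0.09780 rad; initial bearing θ = 1.3439 rad.
sin φ₂ = sin φ₁ cos δ + cos φ₁ sin δ cos θ = (0.1537)(0.9952) + (0.9881)(0.0976)(0.2250) = 0.1746, so φ₂ = 10.06°.
Δλ = atan2(sin θ sin δ cos φ₁, cos δ − sin φ₁ sin φ₂) = atan2(0.0940, 0.9684) = 5.545°.
λ₂ = -118.540° + 5.545° = -112.99°.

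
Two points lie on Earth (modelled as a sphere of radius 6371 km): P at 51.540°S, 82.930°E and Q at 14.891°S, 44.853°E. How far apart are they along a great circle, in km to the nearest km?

5292 km

In radians: φ₁ = -0.8995, φ₂ = -0.2599, Δλ = -38.077° = -0.6646 rad.
cos c = sin φ₁ sin φ₂ + cos φ₁ cos φ₂ cos Δλ = (-0.7830)(-0.2570) + (0.6220)(0.9664)(0.7872) = 0.67439,
so c = arccos(0.67439) = 0.83066 rad.
Distance = R·c = 6371 × 0.8307 ≈ 5292 km.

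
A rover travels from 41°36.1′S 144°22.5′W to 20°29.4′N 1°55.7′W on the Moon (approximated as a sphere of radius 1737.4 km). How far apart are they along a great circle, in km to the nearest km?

With latitudes φ₁ = -41.602°, φ₂ = 20.490° and longitude difference Δλ = 142.447°:
cos c = sin φ₁ sin φ₂ + cos φ₁ cos φ₂ cos Δλ = (-0.6639)(0.3500) + (0.7478)(0.9367)(-0.7928) = -0.78773,
so c = arccos(-0.78773) = 2.47792 rad.
Distance = R·c = 1737.4 × 2.4779 ≈ 4305 km.

4305 km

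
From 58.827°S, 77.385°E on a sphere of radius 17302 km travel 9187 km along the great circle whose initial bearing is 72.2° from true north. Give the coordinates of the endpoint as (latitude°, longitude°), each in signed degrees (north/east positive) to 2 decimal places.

-41.12°, 117.18°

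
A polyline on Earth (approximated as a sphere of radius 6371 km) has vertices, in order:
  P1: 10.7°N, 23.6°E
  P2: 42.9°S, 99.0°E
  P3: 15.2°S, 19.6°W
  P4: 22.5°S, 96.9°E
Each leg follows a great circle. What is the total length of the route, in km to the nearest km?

Leg P1→P2: central angle 1.5157 rad, distance 9656.6 km.
Leg P2→P3: central angle 1.7314 rad, distance 11030.8 km.
Leg P3→P4: central angle 1.8728 rad, distance 11931.9 km.
Total: 9656.6 + 11030.8 + 11931.9 ≈ 32619 km.

32619 km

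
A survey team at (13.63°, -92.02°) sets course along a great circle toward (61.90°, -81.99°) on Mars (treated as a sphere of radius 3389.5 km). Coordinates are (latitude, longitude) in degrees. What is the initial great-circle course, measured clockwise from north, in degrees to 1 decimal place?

Δλ = 10.030° = 0.1751 rad.
y = sin Δλ · cos φ₂ = (0.1742)(0.4710) = 0.0820
x = cos φ₁ sin φ₂ − sin φ₁ cos φ₂ cos Δλ = (0.9718)(0.8821) − (0.2357)(0.4710)(0.9847) = 0.7480
θ = atan2(y, x) = 6.26°, so the bearing is 6.3°.

6.3°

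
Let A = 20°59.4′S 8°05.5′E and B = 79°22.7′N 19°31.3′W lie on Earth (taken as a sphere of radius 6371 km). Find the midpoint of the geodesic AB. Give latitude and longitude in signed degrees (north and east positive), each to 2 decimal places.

Central angle δ = 1.7717 rad. Interpolating on the sphere with fraction f = 0.5:
P = [sin((1−f)δ)·A + sin(fδ)·B] / sin δ = 0.7904·A + 0.7904·B in Cartesian coordinates,
giving P = (0.8679, 0.0552, 0.4937), i.e. latitude 29.58°, longitude 3.64°.

29.58°, 3.64°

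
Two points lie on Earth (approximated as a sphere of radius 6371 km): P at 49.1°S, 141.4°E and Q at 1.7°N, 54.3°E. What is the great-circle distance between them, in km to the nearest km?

9939 km

In radians: φ₁ = -0.8570, φ₂ = 0.0297, Δλ = -87.100° = -1.5202 rad.
cos c = sin φ₁ sin φ₂ + cos φ₁ cos φ₂ cos Δλ = (-0.7559)(0.0297) + (0.6547)(0.9996)(0.0506) = 0.01069,
so c = arccos(0.01069) = 1.56011 rad.
Distance = R·c = 6371 × 1.5601 ≈ 9939 km.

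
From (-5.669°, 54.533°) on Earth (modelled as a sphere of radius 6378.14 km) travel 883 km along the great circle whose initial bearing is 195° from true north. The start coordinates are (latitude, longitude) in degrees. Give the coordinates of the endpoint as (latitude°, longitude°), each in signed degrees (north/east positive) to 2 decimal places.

-13.33°, 52.43°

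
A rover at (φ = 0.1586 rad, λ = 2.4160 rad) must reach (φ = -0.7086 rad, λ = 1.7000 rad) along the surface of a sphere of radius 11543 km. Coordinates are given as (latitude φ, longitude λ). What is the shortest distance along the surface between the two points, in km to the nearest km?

12577 km

In radians: φ₁ = 0.1586, φ₂ = -0.7086, Δλ = -41.024° = -0.7160 rad.
cos c = sin φ₁ sin φ₂ + cos φ₁ cos φ₂ cos Δλ = (0.1579)(-0.6508) + (0.9874)(0.7593)(0.7544) = 0.46285,
so c = arccos(0.46285) = 1.08958 rad.
Distance = R·c = 11543 × 1.0896 ≈ 12577 km.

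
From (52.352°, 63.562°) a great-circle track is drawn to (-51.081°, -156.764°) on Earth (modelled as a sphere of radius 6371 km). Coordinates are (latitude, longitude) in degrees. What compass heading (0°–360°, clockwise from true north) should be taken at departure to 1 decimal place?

With φ₁ = 0.9137, φ₂ = -0.8915, Δλ = 2.4378 rad, the forward-azimuth formula gives
θ = atan2( sin Δλ cos φ₂ , cos φ₁ sin φ₂ − sin φ₁ cos φ₂ cos Δλ ) = atan2(0.4065, -0.0960) = 103.29°.
So the initial bearing is 103.3°.

103.3°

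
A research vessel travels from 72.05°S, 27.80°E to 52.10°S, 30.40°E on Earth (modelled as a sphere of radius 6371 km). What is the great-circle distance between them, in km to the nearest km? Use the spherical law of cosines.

2222 km

In radians: φ₁ = -1.2575, φ₂ = -0.9093, Δλ = 2.600° = 0.0454 rad.
cos c = sin φ₁ sin φ₂ + cos φ₁ cos φ₂ cos Δλ = (-0.9513)(-0.7891) + (0.3082)(0.6143)(0.9990) = 0.93980,
so c = arccos(0.93980) = 0.34876 rad.
Distance = R·c = 6371 × 0.3488 ≈ 2222 km.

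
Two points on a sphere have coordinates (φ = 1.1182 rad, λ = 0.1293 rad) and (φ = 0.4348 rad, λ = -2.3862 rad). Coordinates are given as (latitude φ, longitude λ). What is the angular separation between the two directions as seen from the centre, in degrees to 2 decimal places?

In radians: φ₁ = 1.1182, φ₂ = 0.4348, Δλ = -144.128° = -2.5155 rad.
Haversine: a = sin²(Δφ/2) + cos φ₁ cos φ₂ sin²(Δλ/2) = 0.1123 + (0.4373)(0.9070)(0.9052) = 0.47128.
Central angle c = 2·arcsin(√a) = 1.51333 rad.
So the angular separation is 86.71°.

86.71°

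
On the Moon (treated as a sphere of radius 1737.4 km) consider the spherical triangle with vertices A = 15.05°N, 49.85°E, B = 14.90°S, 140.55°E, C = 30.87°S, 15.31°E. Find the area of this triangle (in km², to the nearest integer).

Side lengths (central angles): a = 1.9248, b = 0.9890, c = 1.6490 rad; semiperimeter s = 2.2814.
By l'Huilier's theorem, tan(E/4) = √[tan(s/2) tan((s−a)/2) tan((s−b)/2) tan((s−c)/2)], giving spherical excess E = 1.2074 rad.
Area = E·R² = 1.2074 × (1737.4)² ≈ 3644508 km².

3644508 km²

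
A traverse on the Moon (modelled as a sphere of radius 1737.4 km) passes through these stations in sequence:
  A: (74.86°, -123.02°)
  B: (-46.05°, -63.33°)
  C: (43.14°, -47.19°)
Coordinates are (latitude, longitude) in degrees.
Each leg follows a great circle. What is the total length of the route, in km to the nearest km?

6594 km

Leg A→B: central angle 2.2186 rad, distance 3854.7 km.
Leg B→C: central angle 1.5766 rad, distance 2739.2 km.
Total: 3854.7 + 2739.2 ≈ 6594 km.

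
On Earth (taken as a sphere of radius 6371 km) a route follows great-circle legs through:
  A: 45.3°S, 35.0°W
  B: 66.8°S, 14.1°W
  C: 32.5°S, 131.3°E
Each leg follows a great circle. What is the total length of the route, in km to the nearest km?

11282 km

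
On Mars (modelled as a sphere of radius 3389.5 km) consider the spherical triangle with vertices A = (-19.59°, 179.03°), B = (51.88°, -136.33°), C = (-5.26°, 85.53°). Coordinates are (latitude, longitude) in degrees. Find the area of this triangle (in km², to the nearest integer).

Side lengths (central angles): a = 2.1293, b = 1.5973, c = 1.4202 rad; semiperimeter s = 2.5734.
By l'Huilier's theorem, tan(E/4) = √[tan(s/2) tan((s−a)/2) tan((s−b)/2) tan((s−c)/2)], giving spherical excess E = 1.9076 rad.
Area = E·R² = 1.9076 × (3389.5)² ≈ 21916343 km².

21916343 km²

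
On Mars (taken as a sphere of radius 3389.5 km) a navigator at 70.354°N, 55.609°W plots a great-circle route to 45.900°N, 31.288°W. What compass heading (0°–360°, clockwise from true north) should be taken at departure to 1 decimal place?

141.1°

Δλ = 24.321° = 0.4245 rad.
y = sin Δλ · cos φ₂ = (0.4118)(0.6959) = 0.2866
x = cos φ₁ sin φ₂ − sin φ₁ cos φ₂ cos Δλ = (0.3362)(0.7181) − (0.9418)(0.6959)(0.9113) = -0.3558
θ = atan2(y, x) = 141.15°, so the bearing is 141.1°.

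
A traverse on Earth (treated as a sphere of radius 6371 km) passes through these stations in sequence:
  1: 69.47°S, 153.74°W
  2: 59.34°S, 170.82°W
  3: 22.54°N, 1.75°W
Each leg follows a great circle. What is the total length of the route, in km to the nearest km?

Leg 1→2: central angle 0.2171 rad, distance 1383.2 km.
Leg 2→3: central angle 2.4852 rad, distance 15833.1 km.
Total: 1383.2 + 15833.1 ≈ 17216 km.

17216 km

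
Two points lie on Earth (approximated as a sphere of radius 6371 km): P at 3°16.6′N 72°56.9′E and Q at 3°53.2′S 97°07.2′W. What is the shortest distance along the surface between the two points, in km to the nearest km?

18911 km

In radians: φ₁ = 0.0572, φ₂ = -0.0678, Δλ = -170.068° = -2.9683 rad.
cos c = sin φ₁ sin φ₂ + cos φ₁ cos φ₂ cos Δλ = (0.0572)(-0.0678) + (0.9984)(0.9977)(-0.9850) = -0.98502,
so c = arccos(-0.98502) = 2.96827 rad.
Distance = R·c = 6371 × 2.9683 ≈ 18911 km.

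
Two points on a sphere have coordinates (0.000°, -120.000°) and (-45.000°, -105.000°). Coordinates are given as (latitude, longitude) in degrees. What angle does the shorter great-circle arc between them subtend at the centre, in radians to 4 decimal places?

0.8189 rad

With latitudes φ₁ = 0.000°, φ₂ = -45.000° and longitude difference Δλ = 15.000°:
Haversine: a = sin²(Δφ/2) + cos φ₁ cos φ₂ sin²(Δλ/2) = 0.1464 + (1.0000)(0.7071)(0.0170) = 0.15849.
Central angle c = 2·arcsin(√a) = 0.81892 rad.
So the angular separation is 0.8189 rad.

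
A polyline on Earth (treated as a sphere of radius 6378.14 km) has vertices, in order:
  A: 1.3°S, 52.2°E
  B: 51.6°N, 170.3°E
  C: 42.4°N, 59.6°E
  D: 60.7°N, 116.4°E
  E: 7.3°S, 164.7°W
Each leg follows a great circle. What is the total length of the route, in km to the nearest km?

Leg A→B: central angle 1.8863 rad, distance 12030.9 km.
Leg B→C: central angle 1.1958 rad, distance 7626.7 km.
Leg C→D: central angle 0.6666 rad, distance 4251.7 km.
Leg D→E: central angle 1.5882 rad, distance 10129.5 km.
Total: 12030.9 + 7626.7 + 4251.7 + 10129.5 ≈ 34039 km.

34039 km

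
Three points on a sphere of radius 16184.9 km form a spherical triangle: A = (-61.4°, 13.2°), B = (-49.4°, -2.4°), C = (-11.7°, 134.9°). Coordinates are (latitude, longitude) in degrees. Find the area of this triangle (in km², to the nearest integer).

Side lengths (central angles): a = 1.8906, b = 1.6391, c = 0.2589 rad; semiperimeter s = 1.8943.
By l'Huilier's theorem, tan(E/4) = √[tan(s/2) tan((s−a)/2) tan((s−b)/2) tan((s−c)/2)], giving spherical excess E = 0.0753 rad.
Area = E·R² = 0.0753 × (16184.9)² ≈ 19713135 km².

19713135 km²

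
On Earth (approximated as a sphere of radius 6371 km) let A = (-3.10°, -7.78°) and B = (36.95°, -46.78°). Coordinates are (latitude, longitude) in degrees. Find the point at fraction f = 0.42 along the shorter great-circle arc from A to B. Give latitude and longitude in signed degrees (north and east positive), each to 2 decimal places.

14.58°, -22.12°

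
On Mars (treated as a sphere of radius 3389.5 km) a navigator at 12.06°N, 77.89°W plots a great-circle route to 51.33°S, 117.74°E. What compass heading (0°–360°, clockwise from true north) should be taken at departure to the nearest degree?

195°

Δλ = -164.370° = -2.8688 rad.
y = sin Δλ · cos φ₂ = (-0.2694)(0.6248) = -0.1683
x = cos φ₁ sin φ₂ − sin φ₁ cos φ₂ cos Δλ = (0.9779)(-0.7808) − (0.2089)(0.6248)(-0.9630) = -0.6378
θ = atan2(y, x) = -165.21°; adding 360° gives 195°.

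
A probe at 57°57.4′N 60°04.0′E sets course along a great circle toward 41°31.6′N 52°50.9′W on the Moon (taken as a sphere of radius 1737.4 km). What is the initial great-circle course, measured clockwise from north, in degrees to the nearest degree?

311°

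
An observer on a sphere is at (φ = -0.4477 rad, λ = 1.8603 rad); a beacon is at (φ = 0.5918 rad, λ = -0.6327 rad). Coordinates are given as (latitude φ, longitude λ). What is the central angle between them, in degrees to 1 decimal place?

146.9°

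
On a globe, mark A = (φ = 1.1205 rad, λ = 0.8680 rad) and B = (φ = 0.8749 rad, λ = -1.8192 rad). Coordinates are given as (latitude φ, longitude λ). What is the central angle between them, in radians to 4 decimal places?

1.1149 rad

With latitudes φ₁ = 64.200°, φ₂ = 50.128° and longitude difference Δλ = -153.965°:
cos c = sin φ₁ sin φ₂ + cos φ₁ cos φ₂ cos Δλ = (0.9003)(0.7675) + (0.4352)(0.6411)(-0.8985) = 0.44027,
so c = arccos(0.44027) = 1.11489 rad.
So the angular separation is 1.1149 rad.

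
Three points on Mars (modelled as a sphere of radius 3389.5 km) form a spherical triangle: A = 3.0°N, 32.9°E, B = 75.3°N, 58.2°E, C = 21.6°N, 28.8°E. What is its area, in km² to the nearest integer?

Side lengths (central angles): a = 0.9744, b = 0.3320, c = 1.2873 rad; semiperimeter s = 1.2969.
By l'Huilier's theorem, tan(E/4) = √[tan(s/2) tan((s−a)/2) tan((s−b)/2) tan((s−c)/2)], giving spherical excess E = 0.0703 rad.
Area = E·R² = 0.0703 × (3389.5)² ≈ 807847 km².

807847 km²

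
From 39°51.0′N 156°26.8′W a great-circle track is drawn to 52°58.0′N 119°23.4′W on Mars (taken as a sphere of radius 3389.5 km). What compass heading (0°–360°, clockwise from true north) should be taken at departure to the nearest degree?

Δλ = 37.057° = 0.6468 rad.
y = sin Δλ · cos φ₂ = (0.6026)(0.6023) = 0.3629
x = cos φ₁ sin φ₂ − sin φ₁ cos φ₂ cos Δλ = (0.7677)(0.7983) − (0.6408)(0.6023)(0.7980) = 0.3049
θ = atan2(y, x) = 49.97°, so the bearing is 50°.

50°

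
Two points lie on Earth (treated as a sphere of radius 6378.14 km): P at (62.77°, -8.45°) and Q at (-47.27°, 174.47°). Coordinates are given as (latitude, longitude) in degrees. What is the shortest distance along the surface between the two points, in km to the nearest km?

18302 km

Let φ₁ = 1.0955 rad, φ₂ = -0.8250 rad, and Δλ = -3.0906 rad.
Haversine: a = sin²(Δφ/2) + cos φ₁ cos φ₂ sin²(Δλ/2) = 0.6713 + (0.4576)(0.6785)(0.9994) = 0.98161.
Central angle c = 2·arcsin(√a) = 2.86956 rad.
Distance = R·c = 6378.14 × 2.8696 ≈ 18302 km.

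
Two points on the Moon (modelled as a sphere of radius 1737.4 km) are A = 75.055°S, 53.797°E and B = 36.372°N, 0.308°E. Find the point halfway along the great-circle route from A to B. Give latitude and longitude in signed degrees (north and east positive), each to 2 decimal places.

Central angle δ = 2.0369 rad. Interpolating on the sphere with fraction f = 0.5:
P = [sin((1−f)δ)·A + sin(fδ)·B] / sin δ = 0.9530·A + 0.9530·B in Cartesian coordinates,
giving P = (0.9125, 0.2024, -0.3556), i.e. latitude -20.83°, longitude 12.51°.

-20.83°, 12.51°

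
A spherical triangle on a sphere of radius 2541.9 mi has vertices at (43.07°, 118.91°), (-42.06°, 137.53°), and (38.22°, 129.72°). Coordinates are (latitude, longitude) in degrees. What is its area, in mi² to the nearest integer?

732108 mi²

Side lengths (central angles): a = 1.4066, b = 0.1661, c = 1.5143 rad; semiperimeter s = 1.5435.
By l'Huilier's theorem, tan(E/4) = √[tan(s/2) tan((s−a)/2) tan((s−b)/2) tan((s−c)/2)], giving spherical excess E = 0.1133 rad.
Area = E·R² = 0.1133 × (2541.9)² ≈ 732108 mi².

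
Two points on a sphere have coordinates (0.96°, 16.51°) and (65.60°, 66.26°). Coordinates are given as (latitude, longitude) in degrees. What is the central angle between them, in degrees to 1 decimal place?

73.6°

With latitudes φ₁ = 0.960°, φ₂ = 65.600° and longitude difference Δλ = 49.750°:
Haversine: a = sin²(Δφ/2) + cos φ₁ cos φ₂ sin²(Δλ/2) = 0.2858 + (0.9999)(0.4131)(0.1769) = 0.35893.
Central angle c = 2·arcsin(√a) = 1.28478 rad.
So the angular separation is 73.6°.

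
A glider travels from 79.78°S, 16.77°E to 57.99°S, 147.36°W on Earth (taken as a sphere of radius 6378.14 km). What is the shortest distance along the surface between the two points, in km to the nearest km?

4667 km

With latitudes φ₁ = -79.780°, φ₂ = -57.990° and longitude difference Δλ = -164.130°:
cos c = sin φ₁ sin φ₂ + cos φ₁ cos φ₂ cos Δλ = (-0.9841)(-0.8480) + (0.1774)(0.5301)(-0.9619) = 0.74404,
so c = arccos(0.74404) = 0.73170 rad.
Distance = R·c = 6378.14 × 0.7317 ≈ 4667 km.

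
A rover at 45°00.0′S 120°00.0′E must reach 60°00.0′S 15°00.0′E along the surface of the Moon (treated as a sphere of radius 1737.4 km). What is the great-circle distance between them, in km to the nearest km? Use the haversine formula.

1777 km

In radians: φ₁ = -0.7854, φ₂ = -1.0472, Δλ = -105.000° = -1.8326 rad.
Haversine: a = sin²(Δφ/2) + cos φ₁ cos φ₂ sin²(Δλ/2) = 0.0170 + (0.7071)(0.5000)(0.6294) = 0.23957.
Central angle c = 2·arcsin(√a) = 1.02293 rad.
Distance = R·c = 1737.4 × 1.0229 ≈ 1777 km.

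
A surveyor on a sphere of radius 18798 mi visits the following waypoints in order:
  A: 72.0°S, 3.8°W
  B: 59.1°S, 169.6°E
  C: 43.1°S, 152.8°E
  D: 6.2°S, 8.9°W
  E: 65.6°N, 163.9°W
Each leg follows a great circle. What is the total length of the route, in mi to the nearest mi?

Leg A→B: central angle 0.8521 rad, distance 16017.2 mi.
Leg B→C: central angle 0.3324 rad, distance 6248.7 mi.
Leg C→D: central angle 2.2337 rad, distance 41988.6 mi.
Leg D→E: central angle 2.0607 rad, distance 38737.5 mi.
Total: 16017.2 + 6248.7 + 41988.6 + 38737.5 ≈ 102992 mi.

102992 mi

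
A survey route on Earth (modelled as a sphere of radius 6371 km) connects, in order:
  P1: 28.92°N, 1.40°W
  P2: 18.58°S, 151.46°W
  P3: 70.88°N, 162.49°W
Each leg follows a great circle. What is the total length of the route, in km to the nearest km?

26754 km

Leg P1→P2: central angle 2.6322 rad, distance 16769.7 km.
Leg P2→P3: central angle 1.5671 rad, distance 9984.0 km.
Total: 16769.7 + 9984.0 ≈ 26754 km.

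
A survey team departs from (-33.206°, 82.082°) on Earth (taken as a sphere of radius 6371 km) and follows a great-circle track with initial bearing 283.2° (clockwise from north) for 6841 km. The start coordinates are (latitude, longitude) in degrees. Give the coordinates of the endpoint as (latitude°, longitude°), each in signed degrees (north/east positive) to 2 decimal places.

Angular distance δ = d/R = 6841/6371 = 1.07377 rad; initial bearing θ = 4.9428 rad.
sin φ₂ = sin φ₁ cos δ + cos φ₁ sin δ cos θ = (-0.5477)(0.4768) + (0.8367)(0.8790)(0.2284) = -0.0932, so φ₂ = -5.35°.
Δλ = atan2(sin θ sin δ cos φ₁, cos δ − sin φ₁ sin φ₂) = atan2(-0.7160, 0.4258) = -59.263°.
λ₂ = 82.082° − 59.263° = 22.82°.

-5.35°, 22.82°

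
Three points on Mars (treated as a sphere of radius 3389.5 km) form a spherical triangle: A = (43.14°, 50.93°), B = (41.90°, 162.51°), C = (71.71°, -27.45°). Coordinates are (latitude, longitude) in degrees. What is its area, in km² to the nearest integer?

6247614 km²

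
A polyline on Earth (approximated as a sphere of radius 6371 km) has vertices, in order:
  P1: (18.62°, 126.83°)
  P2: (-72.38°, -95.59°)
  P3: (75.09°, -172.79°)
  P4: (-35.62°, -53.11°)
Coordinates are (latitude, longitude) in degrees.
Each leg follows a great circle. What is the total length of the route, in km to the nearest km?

45313 km

Leg P1→P2: central angle 2.1131 rad, distance 13462.3 km.
Leg P2→P3: central angle 2.6992 rad, distance 17196.8 km.
Leg P3→P4: central angle 2.3001 rad, distance 14654.1 km.
Total: 13462.3 + 17196.8 + 14654.1 ≈ 45313 km.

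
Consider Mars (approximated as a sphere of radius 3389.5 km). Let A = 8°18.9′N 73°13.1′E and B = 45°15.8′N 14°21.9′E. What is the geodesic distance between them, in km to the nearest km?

3693 km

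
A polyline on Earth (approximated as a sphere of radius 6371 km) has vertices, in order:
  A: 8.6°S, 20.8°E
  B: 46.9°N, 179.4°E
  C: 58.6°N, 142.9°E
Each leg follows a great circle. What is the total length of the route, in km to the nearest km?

Leg A→B: central angle 2.4012 rad, distance 15298.0 km.
Leg B→C: central angle 0.4290 rad, distance 2732.9 km.
Total: 15298.0 + 2732.9 ≈ 18031 km.

18031 km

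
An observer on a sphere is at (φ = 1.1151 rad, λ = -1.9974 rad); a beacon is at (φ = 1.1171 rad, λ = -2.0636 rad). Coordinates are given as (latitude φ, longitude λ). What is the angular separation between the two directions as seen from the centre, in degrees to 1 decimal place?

In radians: φ₁ = 1.1151, φ₂ = 1.1171, Δλ = -3.793° = -0.0662 rad.
Haversine: a = sin²(Δφ/2) + cos φ₁ cos φ₂ sin²(Δλ/2) = 0.0000 + (0.4401)(0.4383)(0.0011) = 0.00021.
Central angle c = 2·arcsin(√a) = 0.02914 rad.
So the angular separation is 1.7°.

1.7°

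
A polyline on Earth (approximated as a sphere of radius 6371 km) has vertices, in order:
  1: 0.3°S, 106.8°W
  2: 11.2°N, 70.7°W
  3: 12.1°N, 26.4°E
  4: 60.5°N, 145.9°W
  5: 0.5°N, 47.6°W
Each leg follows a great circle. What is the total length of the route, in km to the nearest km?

37018 km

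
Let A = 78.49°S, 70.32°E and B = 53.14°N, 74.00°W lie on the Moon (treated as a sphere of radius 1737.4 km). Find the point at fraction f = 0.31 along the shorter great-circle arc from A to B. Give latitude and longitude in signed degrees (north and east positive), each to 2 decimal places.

The central angle between A and B is δ = 2.6493 rad.
With f = 0.31, the slerp weights are sin((1−f)δ)/sin δ = 2.0461 and sin(fδ)/sin δ = 1.5487.
Weighted sum of the unit vectors: (2.0461)·(0.0672,0.1879,-0.9799) + (1.5487)·(0.1653,-0.5766,0.8001) = (0.3936, -0.5086, -0.7658).
Converting back: φ = atan2(z, √(x²+y²)) = -49.98°, λ = atan2(y, x) = -52.27°.

-49.98°, -52.27°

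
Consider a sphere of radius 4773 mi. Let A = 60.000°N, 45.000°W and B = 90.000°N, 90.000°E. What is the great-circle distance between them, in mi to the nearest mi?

2499 mi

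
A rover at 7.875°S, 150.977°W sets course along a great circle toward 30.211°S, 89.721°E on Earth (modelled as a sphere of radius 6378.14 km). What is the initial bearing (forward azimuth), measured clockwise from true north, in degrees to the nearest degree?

With φ₁ = -0.1374, φ₂ = -0.5273, Δλ = -2.0822 rad, the forward-azimuth formula gives
θ = atan2( sin Δλ cos φ₂ , cos φ₁ sin φ₂ − sin φ₁ cos φ₂ cos Δλ ) = atan2(-0.7536, -0.5564) = -126.44°.
Adding 360° brings this into [0°, 360°): 234°.

234°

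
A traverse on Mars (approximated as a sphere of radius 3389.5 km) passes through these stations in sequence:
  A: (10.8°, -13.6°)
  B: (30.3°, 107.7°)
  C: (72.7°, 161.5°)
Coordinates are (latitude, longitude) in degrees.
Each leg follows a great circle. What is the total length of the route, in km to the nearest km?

Leg A→B: central angle 1.9242 rad, distance 6522.0 km.
Leg B→C: central angle 0.8849 rad, distance 2999.5 km.
Total: 6522.0 + 2999.5 ≈ 9521 km.

9521 km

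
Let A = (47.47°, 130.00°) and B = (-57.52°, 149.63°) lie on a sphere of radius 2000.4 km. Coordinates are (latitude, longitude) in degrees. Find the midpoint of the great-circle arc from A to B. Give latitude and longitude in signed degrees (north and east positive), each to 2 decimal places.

The central angle between A and B is δ = 1.8543 rad.
With f = 0.5, the slerp weights are sin((1−f)δ)/sin δ = 0.8332 and sin(fδ)/sin δ = 0.8332.
Weighted sum of the unit vectors: (0.8332)·(-0.4345,0.5178,0.7369) + (0.8332)·(-0.4633,0.2715,-0.8436) = (-0.7481, 0.6577, -0.0889).
Converting back: φ = atan2(z, √(x²+y²)) = -5.10°, λ = atan2(y, x) = 138.68°.

-5.10°, 138.68°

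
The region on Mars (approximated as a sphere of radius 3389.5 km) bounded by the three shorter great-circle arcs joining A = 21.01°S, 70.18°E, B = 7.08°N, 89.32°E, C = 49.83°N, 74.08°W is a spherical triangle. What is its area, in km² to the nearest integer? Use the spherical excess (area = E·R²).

12772067 km²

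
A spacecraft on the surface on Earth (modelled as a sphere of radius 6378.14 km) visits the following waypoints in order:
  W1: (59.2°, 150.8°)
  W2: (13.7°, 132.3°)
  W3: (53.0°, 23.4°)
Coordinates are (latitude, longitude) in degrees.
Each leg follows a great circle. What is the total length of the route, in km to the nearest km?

Leg W1→W2: central angle 0.8296 rad, distance 5291.0 km.
Leg W2→W3: central angle 1.5710 rad, distance 10020.3 km.
Total: 5291.0 + 10020.3 ≈ 15311 km.

15311 km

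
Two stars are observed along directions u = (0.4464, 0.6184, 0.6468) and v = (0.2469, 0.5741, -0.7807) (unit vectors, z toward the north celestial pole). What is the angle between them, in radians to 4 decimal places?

1.6105 rad

u·v = -0.0397; |u| = 1.0000, |v| = 1.0000.
cos θ = (u·v)/(|u||v|) = -0.0397, so θ = 1.6105 rad.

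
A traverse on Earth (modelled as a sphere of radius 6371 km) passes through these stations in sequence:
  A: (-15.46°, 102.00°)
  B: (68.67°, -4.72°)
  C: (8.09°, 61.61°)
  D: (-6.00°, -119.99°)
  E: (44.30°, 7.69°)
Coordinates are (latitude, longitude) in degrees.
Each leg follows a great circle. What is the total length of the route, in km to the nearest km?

53634 km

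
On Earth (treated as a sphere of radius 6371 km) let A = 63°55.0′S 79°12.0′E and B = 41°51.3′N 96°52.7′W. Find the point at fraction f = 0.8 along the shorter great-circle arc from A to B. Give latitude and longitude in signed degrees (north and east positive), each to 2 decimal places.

10.36°, -94.45°

The central angle between A and B is δ = 2.7545 rad.
With f = 0.8, the slerp weights are sin((1−f)δ)/sin δ = 1.3867 and sin(fδ)/sin δ = 2.1361.
Weighted sum of the unit vectors: (1.3867)·(0.0824,0.4319,-0.8982) + (2.1361)·(-0.0892,-0.7395,0.6672) = (-0.0763, -0.9807, 0.1799).
Converting back: φ = atan2(z, √(x²+y²)) = 10.36°, λ = atan2(y, x) = -94.45°.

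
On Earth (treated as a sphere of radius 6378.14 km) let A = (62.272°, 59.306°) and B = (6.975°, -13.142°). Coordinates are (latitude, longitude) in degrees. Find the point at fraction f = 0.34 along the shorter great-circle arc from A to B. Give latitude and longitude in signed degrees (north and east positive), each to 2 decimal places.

The central angle between A and B is δ = 1.3215 rad.
With f = 0.34, the slerp weights are sin((1−f)δ)/sin δ = 0.7902 and sin(fδ)/sin δ = 0.4482.
Weighted sum of the unit vectors: (0.7902)·(0.2375,0.4001,0.8852) + (0.4482)·(0.9666,-0.2257,0.1214) = (0.6209, 0.2150, 0.7538).
Converting back: φ = atan2(z, √(x²+y²)) = 48.92°, λ = atan2(y, x) = 19.10°.

48.92°, 19.10°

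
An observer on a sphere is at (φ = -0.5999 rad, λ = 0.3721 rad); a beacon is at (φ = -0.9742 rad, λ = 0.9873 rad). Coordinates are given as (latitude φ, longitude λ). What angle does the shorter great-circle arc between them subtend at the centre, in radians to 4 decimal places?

Let φ₁ = -0.5999 rad, φ₂ = -0.9742 rad, and Δλ = 0.6152 rad.
Haversine: a = sin²(Δφ/2) + cos φ₁ cos φ₂ sin²(Δλ/2) = 0.0346 + (0.8254)(0.5618)(0.0917) = 0.07713.
Central angle c = 2·arcsin(√a) = 0.56284 rad.
So the angular separation is 0.5628 rad.

0.5628 rad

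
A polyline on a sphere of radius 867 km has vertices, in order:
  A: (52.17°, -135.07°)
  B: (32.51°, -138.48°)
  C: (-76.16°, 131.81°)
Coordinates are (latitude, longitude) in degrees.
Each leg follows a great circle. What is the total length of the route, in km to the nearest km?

2137 km

Leg A→B: central angle 0.3458 rad, distance 299.8 km.
Leg B→C: central angle 2.1186 rad, distance 1836.8 km.
Total: 299.8 + 1836.8 ≈ 2137 km.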